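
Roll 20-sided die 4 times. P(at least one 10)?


P(no 10)^4 = (19/20)^4 = 130321/160000
P(≥1) = 1 - 130321/160000 = 29679/160000

P = 29679/160000 ≈ 18.55%


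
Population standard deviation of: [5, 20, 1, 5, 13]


Mean = 44/5
  (5-44/5)²=361/25
  (20-44/5)²=3136/25
  (1-44/5)²=1521/25
  (5-44/5)²=361/25
  (13-44/5)²=441/25
Σ(x-μ)² = 1164/5
σ² = (1164/5)/5 = 1164/25

σ = √(1164/25) ≈ 6.8235


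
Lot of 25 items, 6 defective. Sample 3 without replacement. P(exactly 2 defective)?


Hypergeometric: C(6,2)×C(19,1)/C(25,3)
= 15×19/2300 = 57/460

P(X=2) = 57/460 ≈ 12.39%


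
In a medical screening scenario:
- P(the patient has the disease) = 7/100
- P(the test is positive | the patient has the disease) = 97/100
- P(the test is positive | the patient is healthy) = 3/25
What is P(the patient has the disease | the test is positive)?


Using Bayes' theorem:
P(A|B) = P(B|A)·P(A) / P(B)

P(the test is positive) = 97/100 × 7/100 + 3/25 × 93/100
= 679/10000 + 279/2500 = 359/2000

P(the patient has the disease|the test is positive) = (679/10000) / (359/2000) = 679/1795

P(the patient has the disease|the test is positive) = 679/1795 ≈ 37.83%


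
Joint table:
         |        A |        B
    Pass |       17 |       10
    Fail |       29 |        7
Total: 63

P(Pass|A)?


P(Pass|A) = 17/(17+29) = 17/46

P = 17/46 ≈ 36.96%


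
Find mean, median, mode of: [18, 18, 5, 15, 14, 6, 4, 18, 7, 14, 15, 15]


Sorted: [4, 5, 6, 7, 14, 14, 15, 15, 15, 18, 18, 18]
Mean = 149/12
Median = 29/2
Freq: {18: 3, 5: 1, 15: 3, 14: 2, 6: 1, 4: 1, 7: 1}
Mode: [15, 18]

Mean=149/12, Median=29/2, Mode=[15, 18]


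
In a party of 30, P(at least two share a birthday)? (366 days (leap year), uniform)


P(all different) = Π(366-i)/366 for i=0..29
= 0.294697
P(match) = 1 - 0.294697 = 0.705303

P ≈ 0.7053 ≈ 70.53%


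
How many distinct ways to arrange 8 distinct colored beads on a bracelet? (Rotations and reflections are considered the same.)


Free circular arrangements: rotations and reflections both identified.
(n-1)!/2 = 7!/2 = 5040/2 = 2520

2520


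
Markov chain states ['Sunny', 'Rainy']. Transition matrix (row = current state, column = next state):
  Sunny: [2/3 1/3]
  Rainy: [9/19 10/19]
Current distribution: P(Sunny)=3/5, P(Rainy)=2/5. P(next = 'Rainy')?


P(next=Rainy) = Σᵢ P(now=i)×P(i→Rainy)
= 3/5×1/3 + 2/5×10/19
= 1/5 + 4/19 = 39/95

P = 39/95 ≈ 0.4105


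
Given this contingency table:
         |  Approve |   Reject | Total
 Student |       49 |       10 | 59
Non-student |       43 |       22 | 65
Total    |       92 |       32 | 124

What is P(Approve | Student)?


P(Approve | Student) = 49/(49+10) = 49/59

P(Approve|Student) = 49/59 ≈ 83.05%


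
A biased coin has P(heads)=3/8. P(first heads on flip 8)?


Geometric: P(X=8) = (1-p)^(k-1)×p = (5/8)^7×3/8 = 234375/16777216

P(X=8) = 234375/16777216 ≈ 1.40%


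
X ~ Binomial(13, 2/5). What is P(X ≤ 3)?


P(X ≤ 3) = Σ P(X=i) for i=0..3
P(X=0) = 1594323/1220703125
P(X=1) = 13817466/1220703125
P(X=2) = 55269864/1220703125
P(X=3) = 135104112/1220703125
Sum = 41157153/244140625

P(X ≤ 3) = 41157153/244140625 ≈ 16.86%


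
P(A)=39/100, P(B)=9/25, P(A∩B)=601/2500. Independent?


P(A)×P(B) = 351/2500
P(A∩B) = 601/2500
Not equal → NOT independent

No, not independent


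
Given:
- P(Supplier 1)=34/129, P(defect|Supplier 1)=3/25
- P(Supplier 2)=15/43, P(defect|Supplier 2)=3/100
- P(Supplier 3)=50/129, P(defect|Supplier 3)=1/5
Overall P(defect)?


P(B) = Σ P(B|Aᵢ)×P(Aᵢ)
  3/25×34/129 = 34/1075
  3/100×15/43 = 9/860
  1/5×50/129 = 10/129
Sum = 1543/12900

P(defect) = 1543/12900 ≈ 11.96%


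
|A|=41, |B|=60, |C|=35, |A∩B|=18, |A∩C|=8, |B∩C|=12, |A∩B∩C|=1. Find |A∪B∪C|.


|A∪B∪C| = 41+60+35-18-8-12+1 = 99

|A∪B∪C| = 99


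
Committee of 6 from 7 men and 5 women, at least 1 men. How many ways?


Count by #men:
  1M,5W: C(7,1)×C(5,5)=7
  2M,4W: C(7,2)×C(5,4)=105
  3M,3W: C(7,3)×C(5,3)=350
  4M,2W: C(7,4)×C(5,2)=350
  5M,1W: C(7,5)×C(5,1)=105
  6M,0W: C(7,6)×C(5,0)=7
Total = 924

924


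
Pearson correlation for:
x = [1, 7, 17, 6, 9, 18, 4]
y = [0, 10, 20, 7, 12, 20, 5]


n=7, Σx=62, Σy=74, Σxy=940, Σx²=796, Σy²=1118
r = (7×940 - 62×74)/√((7×796 - 62²)(7×1118 - 74²))
= 1992/√(1728×2350) = 1992/√4060800 ≈ 1992/2015.1427 ≈ 0.9885

r ≈ 0.9885


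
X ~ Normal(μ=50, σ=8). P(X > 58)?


z = (58-50)/8 = 1.0
P(X > 58) = 1 - P(Z ≤ 1.0) = 1 - 0.8413 = 0.1587

P(X > 58) ≈ 0.1587


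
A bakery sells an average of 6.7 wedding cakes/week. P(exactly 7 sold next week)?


Poisson(λ=6.7): P(X=7) = e^(-λ)×λ^k/k!
= e^(-6.7) × 6.7^7 / 7!
≈ 0.001230911903 × 606071.160532 / 5040 ≈ 0.148020

P(X=7) ≈ 0.148020 ≈ 14.80%


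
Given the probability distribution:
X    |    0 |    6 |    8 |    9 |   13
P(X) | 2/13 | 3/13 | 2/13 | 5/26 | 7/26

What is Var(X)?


E[X] = 102/13
E[X²] = 1030/13
Var(X) = E[X²] - (E[X])² = 1030/13 - 10404/169 = 2986/169

Var(X) = 2986/169 ≈ 17.6686


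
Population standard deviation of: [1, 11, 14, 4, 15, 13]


Mean = 58/6 = 29/3
  (1-29/3)²=676/9
  (11-29/3)²=16/9
  (14-29/3)²=169/9
  (4-29/3)²=289/9
  (15-29/3)²=256/9
  (13-29/3)²=100/9
Σ(x-μ)² = 502/3
σ² = (502/3)/6 = 251/9

σ = √(251/9) ≈ 5.2810


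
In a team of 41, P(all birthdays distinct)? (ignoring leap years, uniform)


P(all different) = Π(365-i)/365 for i=0..40
= (365/365)×(364/365)×...×(325/365)
= 0.096848

P ≈ 0.0968 ≈ 9.68%


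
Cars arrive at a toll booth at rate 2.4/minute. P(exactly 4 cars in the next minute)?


Poisson(λ=2.4): P(X=4) = e^(-λ)×λ^k/k!
= e^(-2.4) × 2.4^4 / 4!
≈ 0.09071795329 × 33.1776 / 24 ≈ 0.125408

P(X=4) ≈ 0.125408 ≈ 12.54%


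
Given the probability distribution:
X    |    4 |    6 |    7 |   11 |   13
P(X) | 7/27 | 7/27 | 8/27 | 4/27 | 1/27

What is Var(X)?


E[X] = 61/9
E[X²] = 1409/27
Var(X) = E[X²] - (E[X])² = 1409/27 - 3721/81 = 506/81

Var(X) = 506/81 ≈ 6.2469


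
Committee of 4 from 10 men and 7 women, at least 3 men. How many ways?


Count by #men:
  3M,1W: C(10,3)×C(7,1)=840
  4M,0W: C(10,4)×C(7,0)=210
Total = 1050

1050


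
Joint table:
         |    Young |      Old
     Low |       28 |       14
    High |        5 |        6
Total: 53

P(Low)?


P(Low) = (28+14)/53 = 42/53

P(Low) = 42/53 ≈ 79.25%


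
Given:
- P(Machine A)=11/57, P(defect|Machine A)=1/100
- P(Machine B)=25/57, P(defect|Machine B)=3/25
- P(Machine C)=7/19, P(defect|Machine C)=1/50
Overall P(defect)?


P(B) = Σ P(B|Aᵢ)×P(Aᵢ)
  1/100×11/57 = 11/5700
  3/25×25/57 = 1/19
  1/50×7/19 = 7/950
Sum = 353/5700

P(defect) = 353/5700 ≈ 6.19%


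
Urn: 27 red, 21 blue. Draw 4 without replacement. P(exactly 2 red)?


Hypergeometric: C(27,2)×C(21,2)/C(48,4)
= 351×210/194580 = 819/2162

P(X=2) = 819/2162 ≈ 37.88%


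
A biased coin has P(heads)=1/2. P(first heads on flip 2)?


Geometric: P(X=2) = (1-p)^(k-1)×p = (1/2)^1×1/2 = 1/4

P(X=2) = 1/4 ≈ 25.00%


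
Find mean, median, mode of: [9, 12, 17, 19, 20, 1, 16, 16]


Sorted: [1, 9, 12, 16, 16, 17, 19, 20]
Mean = 110/8 = 55/4
Median = 16
Freq: {9: 1, 12: 1, 17: 1, 19: 1, 20: 1, 1: 1, 16: 2}
Mode: [16]

Mean=55/4, Median=16, Mode=16


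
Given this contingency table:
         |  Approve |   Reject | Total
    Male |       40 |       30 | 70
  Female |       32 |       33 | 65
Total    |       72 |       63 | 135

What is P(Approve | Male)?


P(Approve | Male) = 40/(40+30) = 40/70 = 4/7

P(Approve|Male) = 4/7 ≈ 57.14%


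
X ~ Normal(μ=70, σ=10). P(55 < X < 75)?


z₁=(55-70)/10=-1.5, z₂=(75-70)/10=0.5
P = Φ(0.5) - Φ(-1.5) = 0.691462 - 0.066807 = 0.624655 ≈ 0.6247

P(55 < X < 75) ≈ 0.6247


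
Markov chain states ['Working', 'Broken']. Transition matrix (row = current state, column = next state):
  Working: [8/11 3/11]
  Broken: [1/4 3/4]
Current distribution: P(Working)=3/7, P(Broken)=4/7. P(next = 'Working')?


P(next=Working) = Σᵢ P(now=i)×P(i→Working)
= 3/7×8/11 + 4/7×1/4
= 24/77 + 1/7 = 5/11

P = 5/11 ≈ 0.4545


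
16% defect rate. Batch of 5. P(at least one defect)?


P(all good) = (21/25)^5 = 4084101/9765625
P(≥1 defect) = 5681524/9765625

P = 5681524/9765625 ≈ 58.18%


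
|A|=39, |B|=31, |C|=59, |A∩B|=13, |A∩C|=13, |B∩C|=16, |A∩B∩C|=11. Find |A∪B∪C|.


|A∪B∪C| = 39+31+59-13-13-16+11 = 98

|A∪B∪C| = 98


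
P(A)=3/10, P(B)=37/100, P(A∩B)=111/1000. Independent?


P(A)×P(B) = 111/1000
P(A∩B) = 111/1000
Equal ✓ → Independent

Yes, independent


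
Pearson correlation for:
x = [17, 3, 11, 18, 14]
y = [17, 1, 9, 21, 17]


n=5, Σx=63, Σy=65, Σxy=1007, Σx²=939, Σy²=1101
r = (5×1007 - 63×65)/√((5×939 - 63²)(5×1101 - 65²))
= 940/√(726×1280) = 940/√929280 ≈ 940/963.9917 ≈ 0.9751

r ≈ 0.9751


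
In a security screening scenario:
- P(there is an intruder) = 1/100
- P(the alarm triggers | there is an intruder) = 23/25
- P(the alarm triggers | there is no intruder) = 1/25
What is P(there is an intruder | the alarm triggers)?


Using Bayes' theorem:
P(A|B) = P(B|A)·P(A) / P(B)

P(the alarm triggers) = 23/25 × 1/100 + 1/25 × 99/100
= 23/2500 + 99/2500 = 61/1250

P(there is an intruder|the alarm triggers) = (23/2500) / (61/1250) = 23/122

P(there is an intruder|the alarm triggers) = 23/122 ≈ 18.85%


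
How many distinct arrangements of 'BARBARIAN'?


Letters: 9, freq: {'B': 2, 'A': 3, 'R': 2, 'I': 1, 'N': 1}
9!/(2!×3!×2!×1!×1!) = 362880/24 = 15120

15120


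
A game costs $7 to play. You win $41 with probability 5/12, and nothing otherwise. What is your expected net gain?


E[gain] = (41-7)×5/12 + (-7)×7/12
= 85/6 - 49/12 = 121/12

Expected net gain = $121/12 ≈ $10.08


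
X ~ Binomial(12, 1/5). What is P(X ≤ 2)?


P(X ≤ 2) = Σ P(X=i) for i=0..2
P(X=0) = 16777216/244140625
P(X=1) = 50331648/244140625
P(X=2) = 69206016/244140625
Sum = 27262976/48828125

P(X ≤ 2) = 27262976/48828125 ≈ 55.83%


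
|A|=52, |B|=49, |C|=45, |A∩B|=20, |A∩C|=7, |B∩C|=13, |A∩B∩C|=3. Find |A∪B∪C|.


|A∪B∪C| = 52+49+45-20-7-13+3 = 109

|A∪B∪C| = 109


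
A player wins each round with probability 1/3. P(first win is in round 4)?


Geometric: P(X=4) = (1-p)^(k-1)×p = (2/3)^3×1/3 = 8/81

P(X=4) = 8/81 ≈ 9.88%


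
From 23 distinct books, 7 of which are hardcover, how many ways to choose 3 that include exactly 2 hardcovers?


Choose 2 of the 7 hardcovers and 1 of the other 16 books:
C(7,2)×C(16,1) = 21×16 = 336

336


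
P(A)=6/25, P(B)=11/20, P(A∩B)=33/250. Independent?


P(A)×P(B) = 33/250
P(A∩B) = 33/250
Equal ✓ → Independent

Yes, independent


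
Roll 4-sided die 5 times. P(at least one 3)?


P(no 3)^5 = (3/4)^5 = 243/1024
P(≥1) = 1 - 243/1024 = 781/1024

P = 781/1024 ≈ 76.27%


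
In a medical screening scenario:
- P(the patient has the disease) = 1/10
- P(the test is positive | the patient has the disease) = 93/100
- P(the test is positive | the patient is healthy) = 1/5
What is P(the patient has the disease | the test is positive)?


Using Bayes' theorem:
P(A|B) = P(B|A)·P(A) / P(B)

P(the test is positive) = 93/100 × 1/10 + 1/5 × 9/10
= 93/1000 + 9/50 = 273/1000

P(the patient has the disease|the test is positive) = (93/1000) / (273/1000) = 31/91

P(the patient has the disease|the test is positive) = 31/91 ≈ 34.07%


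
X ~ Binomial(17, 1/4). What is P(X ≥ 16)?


P(X ≥ 16) = Σ P(X=i) for i=16..17
P(X=16) = 51/17179869184
P(X=17) = 1/17179869184
Sum = 13/4294967296

P(X ≥ 16) = 13/4294967296 ≈ 0.00%


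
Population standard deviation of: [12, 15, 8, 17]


Mean = 52/4 = 13
  (12-13)²=1
  (15-13)²=4
  (8-13)²=25
  (17-13)²=16
Σ(x-μ)² = 46
σ² = 46/4 = 23/2

σ = √(23/2) ≈ 3.3912


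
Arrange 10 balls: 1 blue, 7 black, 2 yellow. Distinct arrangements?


10!/(1!×7!×2!) = 360

360


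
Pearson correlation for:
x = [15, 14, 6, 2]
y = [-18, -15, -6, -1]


n=4, Σx=37, Σy=-40, Σxy=-518, Σx²=461, Σy²=586
r = (4×(-518) - 37×(-40))/√((4×461 - 37²)(4×586 - (-40)²))
= -592/√(475×744) = -592/√353400 ≈ -592/594.4746 ≈ -0.9958

r ≈ -0.9958


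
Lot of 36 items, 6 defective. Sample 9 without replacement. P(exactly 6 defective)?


Hypergeometric: C(6,6)×C(30,3)/C(36,9)
= 1×4060/94143280 = 1/23188

P(X=6) = 1/23188 ≈ 0.00%


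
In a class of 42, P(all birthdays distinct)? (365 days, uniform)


P(all different) = Π(365-i)/365 for i=0..41
= (365/365)×(364/365)×...×(324/365)
= 0.085970

P ≈ 0.0860 ≈ 8.60%


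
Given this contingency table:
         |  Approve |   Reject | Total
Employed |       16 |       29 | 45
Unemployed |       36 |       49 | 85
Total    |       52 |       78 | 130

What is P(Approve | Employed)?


P(Approve | Employed) = 16/(16+29) = 16/45

P(Approve|Employed) = 16/45 ≈ 35.56%


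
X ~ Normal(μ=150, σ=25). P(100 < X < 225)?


z₁=(100-150)/25=-2.0, z₂=(225-150)/25=3.0
P = Φ(3.0) - Φ(-2.0) = 0.998650 - 0.022750 = 0.975900 ≈ 0.9759

P(100 < X < 225) ≈ 0.9759


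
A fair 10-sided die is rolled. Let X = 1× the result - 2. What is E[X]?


E[die] = (1+10)/2 = 11/2
E[X] = 1×11/2 - 2 = 7/2

E[X] = 7/2


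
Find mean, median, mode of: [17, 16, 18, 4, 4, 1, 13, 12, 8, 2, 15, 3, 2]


Sorted: [1, 2, 2, 3, 4, 4, 8, 12, 13, 15, 16, 17, 18]
Mean = 115/13
Median = 8
Freq: {17: 1, 16: 1, 18: 1, 4: 2, 1: 1, 13: 1, 12: 1, 8: 1, 2: 2, 15: 1, 3: 1}
Mode: [2, 4]

Mean=115/13, Median=8, Mode=[2, 4]


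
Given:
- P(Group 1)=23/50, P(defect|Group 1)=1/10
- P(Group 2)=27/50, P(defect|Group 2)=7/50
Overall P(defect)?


P(B) = Σ P(B|Aᵢ)×P(Aᵢ)
  1/10×23/50 = 23/500
  7/50×27/50 = 189/2500
Sum = 76/625

P(defect) = 76/625 ≈ 12.16%


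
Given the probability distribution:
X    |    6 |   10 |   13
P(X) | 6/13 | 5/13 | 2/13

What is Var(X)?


E[X] = 112/13
E[X²] = 1054/13
Var(X) = E[X²] - (E[X])² = 1054/13 - 12544/169 = 1158/169

Var(X) = 1158/169 ≈ 6.8521


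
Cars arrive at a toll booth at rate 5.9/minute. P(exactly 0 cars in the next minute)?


Poisson(λ=5.9): P(X=0) = e^(-λ)×λ^k/k!
= e^(-5.9) × 5.9^0 / 0!
≈ 0.002739444819 × 1 / 1 ≈ 0.002739

P(X=0) ≈ 0.002739 ≈ 0.27%


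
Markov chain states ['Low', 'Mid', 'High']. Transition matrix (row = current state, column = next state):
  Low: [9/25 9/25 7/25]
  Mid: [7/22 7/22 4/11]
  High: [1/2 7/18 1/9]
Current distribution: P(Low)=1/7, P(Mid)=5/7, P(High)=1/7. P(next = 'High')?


P(next=High) = Σᵢ P(now=i)×P(i→High)
= 1/7×7/25 + 5/7×4/11 + 1/7×1/9
= 1/25 + 20/77 + 1/63 = 5468/17325

P = 5468/17325 ≈ 0.3156


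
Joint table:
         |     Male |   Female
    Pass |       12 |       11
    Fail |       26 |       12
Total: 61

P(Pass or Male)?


P(Pass∨Male) = P(Pass) + P(Male) - P(Pass∧Male)
= (23 + 38 - 12)/61 = 49/61

P = 49/61 ≈ 80.33%


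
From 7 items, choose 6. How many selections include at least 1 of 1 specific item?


Complement: C(7,6) - C(6,6) = 7 - 1 = 6

6


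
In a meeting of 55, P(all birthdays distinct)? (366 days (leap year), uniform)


P(all different) = Π(366-i)/366 for i=0..54
= (366/366)×(365/366)×...×(312/366)
= 0.013909

P ≈ 0.0139 ≈ 1.39%


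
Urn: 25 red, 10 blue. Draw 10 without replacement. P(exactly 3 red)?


Hypergeometric: C(25,3)×C(10,7)/C(35,10)
= 2300×120/183579396 = 23000/15298283

P(X=3) = 23000/15298283 ≈ 0.15%


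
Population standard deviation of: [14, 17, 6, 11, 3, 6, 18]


Mean = 75/7
  (14-75/7)²=529/49
  (17-75/7)²=1936/49
  (6-75/7)²=1089/49
  (11-75/7)²=4/49
  (3-75/7)²=2916/49
  (6-75/7)²=1089/49
  (18-75/7)²=2601/49
Σ(x-μ)² = 1452/7
σ² = (1452/7)/7 = 1452/49

σ = √(1452/49) ≈ 5.4436


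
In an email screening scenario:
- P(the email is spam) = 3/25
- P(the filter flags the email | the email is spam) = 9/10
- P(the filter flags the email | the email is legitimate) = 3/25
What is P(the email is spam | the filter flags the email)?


Using Bayes' theorem:
P(A|B) = P(B|A)·P(A) / P(B)

P(the filter flags the email) = 9/10 × 3/25 + 3/25 × 22/25
= 27/250 + 66/625 = 267/1250

P(the email is spam|the filter flags the email) = (27/250) / (267/1250) = 45/89

P(the email is spam|the filter flags the email) = 45/89 ≈ 50.56%


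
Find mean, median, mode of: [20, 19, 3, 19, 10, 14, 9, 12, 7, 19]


Sorted: [3, 7, 9, 10, 12, 14, 19, 19, 19, 20]
Mean = 132/10 = 66/5
Median = 13
Freq: {20: 1, 19: 3, 3: 1, 10: 1, 14: 1, 9: 1, 12: 1, 7: 1}
Mode: [19]

Mean=66/5, Median=13, Mode=19


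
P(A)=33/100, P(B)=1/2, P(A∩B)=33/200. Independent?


P(A)×P(B) = 33/200
P(A∩B) = 33/200
Equal ✓ → Independent

Yes, independent


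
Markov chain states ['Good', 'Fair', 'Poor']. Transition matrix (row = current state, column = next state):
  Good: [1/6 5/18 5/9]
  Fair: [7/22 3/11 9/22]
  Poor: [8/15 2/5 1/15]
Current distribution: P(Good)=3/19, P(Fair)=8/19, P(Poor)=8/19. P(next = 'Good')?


P(next=Good) = Σᵢ P(now=i)×P(i→Good)
= 3/19×1/6 + 8/19×7/22 + 8/19×8/15
= 1/38 + 28/209 + 64/285 = 127/330

P = 127/330 ≈ 0.3848


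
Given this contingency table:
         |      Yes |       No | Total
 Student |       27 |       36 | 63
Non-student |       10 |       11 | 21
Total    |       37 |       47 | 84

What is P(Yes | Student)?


P(Yes | Student) = 27/(27+36) = 27/63 = 3/7

P(Yes|Student) = 3/7 ≈ 42.86%


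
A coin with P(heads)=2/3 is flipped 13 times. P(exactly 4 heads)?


Binomial: P(X=4) = C(13,4)×p^4×(1-p)^9
= 715 × 16/81 × 1/19683 = 11440/1594323

P(X=4) = 11440/1594323 ≈ 0.72%


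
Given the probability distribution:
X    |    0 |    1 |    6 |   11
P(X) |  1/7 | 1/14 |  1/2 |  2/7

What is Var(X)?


E[X] = 87/14
E[X²] = 737/14
Var(X) = E[X²] - (E[X])² = 737/14 - 7569/196 = 2749/196

Var(X) = 2749/196 ≈ 14.0255


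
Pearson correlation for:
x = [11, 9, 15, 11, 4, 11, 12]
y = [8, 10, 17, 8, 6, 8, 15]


n=7, Σx=73, Σy=72, Σxy=813, Σx²=829, Σy²=842
r = (7×813 - 73×72)/√((7×829 - 73²)(7×842 - 72²))
= 435/√(474×710) = 435/√336540 ≈ 435/580.1207 ≈ 0.7498

r ≈ 0.7498


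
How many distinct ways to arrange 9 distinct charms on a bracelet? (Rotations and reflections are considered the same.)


Free circular arrangements: rotations and reflections both identified.
(n-1)!/2 = 8!/2 = 40320/2 = 20160

20160


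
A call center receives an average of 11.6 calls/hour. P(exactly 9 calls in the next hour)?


Poisson(λ=11.6): P(X=9) = e^(-λ)×λ^k/k!
= e^(-11.6) × 11.6^9 / 9!
≈ 9.166087736e-06 × 3802961274.7 / 362880 ≈ 0.096060

P(X=9) ≈ 0.096060 ≈ 9.61%


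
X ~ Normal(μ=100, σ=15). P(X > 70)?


z = (70-100)/15 = -2.0
P(X > 70) = 1 - P(Z ≤ -2.0) = 1 - 0.0228 = 0.9772

P(X > 70) ≈ 0.9772


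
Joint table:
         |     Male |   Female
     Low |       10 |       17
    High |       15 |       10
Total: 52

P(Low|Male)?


P(Low|Male) = 10/(10+15) = 10/25 = 2/5

P = 2/5 ≈ 40.00%


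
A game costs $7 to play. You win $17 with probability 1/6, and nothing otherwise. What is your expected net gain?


E[gain] = (17-7)×1/6 + (-7)×5/6
= 5/3 - 35/6 = -25/6

Expected net gain = $-25/6 ≈ $-4.17


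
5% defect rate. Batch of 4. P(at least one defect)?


P(all good) = (19/20)^4 = 130321/160000
P(≥1 defect) = 29679/160000

P = 29679/160000 ≈ 18.55%


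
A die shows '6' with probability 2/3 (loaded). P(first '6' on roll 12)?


Geometric: P(X=12) = (1-p)^(k-1)×p = (1/3)^11×2/3 = 2/531441

P(X=12) = 2/531441 ≈ 0.00%


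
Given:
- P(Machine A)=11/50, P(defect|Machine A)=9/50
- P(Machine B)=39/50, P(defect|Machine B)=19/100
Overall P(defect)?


P(B) = Σ P(B|Aᵢ)×P(Aᵢ)
  9/50×11/50 = 99/2500
  19/100×39/50 = 741/5000
Sum = 939/5000

P(defect) = 939/5000 ≈ 18.78%


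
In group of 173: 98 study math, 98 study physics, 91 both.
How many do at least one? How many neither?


|A∪B| = 98+98-91 = 105
Neither = 173-105 = 68

At least one: 105; Neither: 68


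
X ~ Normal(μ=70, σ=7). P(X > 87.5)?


z = (87.5-70)/7 = 2.5
P(X > 87.5) = 1 - P(Z ≤ 2.5) = 1 - 0.9938 = 0.0062

P(X > 87.5) ≈ 0.0062


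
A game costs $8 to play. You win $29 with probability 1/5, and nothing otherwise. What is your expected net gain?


E[gain] = (29-8)×1/5 + (-8)×4/5
= 21/5 - 32/5 = -11/5

Expected net gain = $-11/5 ≈ $-2.20


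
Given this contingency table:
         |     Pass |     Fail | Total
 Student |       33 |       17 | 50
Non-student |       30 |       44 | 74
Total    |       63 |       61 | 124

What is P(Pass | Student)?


P(Pass | Student) = 33/(33+17) = 33/50

P(Pass|Student) = 33/50 ≈ 66.00%


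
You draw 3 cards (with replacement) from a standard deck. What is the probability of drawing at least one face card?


P(not a face card) = 40/52 = 10/13
P(none in 3 draws) = (10/13)^3 = 1000/2197
P(≥1 face card) = 1 - 1000/2197 = 1197/2197

P = 1197/2197 ≈ 54.48%


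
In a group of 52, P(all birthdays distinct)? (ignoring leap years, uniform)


P(all different) = Π(365-i)/365 for i=0..51
= (365/365)×(364/365)×...×(314/365)
= 0.021995

P ≈ 0.0220 ≈ 2.20%


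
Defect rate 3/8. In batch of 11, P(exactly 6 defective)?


Binomial: P(X=6) = C(11,6)×p^6×(1-p)^5
= 462 × 729/262144 × 3125/32768 = 526246875/4294967296

P(X=6) = 526246875/4294967296 ≈ 12.25%


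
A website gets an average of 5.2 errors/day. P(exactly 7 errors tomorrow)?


Poisson(λ=5.2): P(X=7) = e^(-λ)×λ^k/k!
= e^(-5.2) × 5.2^7 / 7!
≈ 0.005516564421 × 102807.170253 / 5040 ≈ 0.112528

P(X=7) ≈ 0.112528 ≈ 11.25%


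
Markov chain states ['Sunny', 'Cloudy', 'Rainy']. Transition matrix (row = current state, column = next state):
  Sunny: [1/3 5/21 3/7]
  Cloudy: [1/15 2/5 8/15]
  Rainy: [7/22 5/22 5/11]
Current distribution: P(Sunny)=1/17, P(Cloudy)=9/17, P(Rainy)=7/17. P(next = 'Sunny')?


P(next=Sunny) = Σᵢ P(now=i)×P(i→Sunny)
= 1/17×1/3 + 9/17×1/15 + 7/17×7/22
= 1/51 + 3/85 + 49/374 = 1043/5610

P = 1043/5610 ≈ 0.1859


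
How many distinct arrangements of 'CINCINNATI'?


Letters: 10, freq: {'C': 2, 'I': 3, 'N': 3, 'A': 1, 'T': 1}
10!/(2!×3!×3!×1!×1!) = 3628800/72 = 50400

50400


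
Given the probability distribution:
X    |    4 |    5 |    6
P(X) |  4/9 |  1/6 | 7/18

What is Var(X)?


E[X] = 89/18
E[X²] = 455/18
Var(X) = E[X²] - (E[X])² = 455/18 - 7921/324 = 269/324

Var(X) = 269/324 ≈ 0.8302


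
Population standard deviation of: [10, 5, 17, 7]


Mean = 39/4
  (10-39/4)²=1/16
  (5-39/4)²=361/16
  (17-39/4)²=841/16
  (7-39/4)²=121/16
Σ(x-μ)² = 331/4
σ² = (331/4)/4 = 331/16

σ = √(331/16) ≈ 4.5484


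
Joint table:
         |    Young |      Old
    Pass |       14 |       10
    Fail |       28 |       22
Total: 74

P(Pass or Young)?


P(Pass∨Young) = P(Pass) + P(Young) - P(Pass∧Young)
= (24 + 42 - 14)/74 = 52/74 = 26/37

P = 26/37 ≈ 70.27%


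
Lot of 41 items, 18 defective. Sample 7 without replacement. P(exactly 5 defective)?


Hypergeometric: C(18,5)×C(23,2)/C(41,7)
= 8568×253/22481940 = 180642/1873495

P(X=5) = 180642/1873495 ≈ 9.64%


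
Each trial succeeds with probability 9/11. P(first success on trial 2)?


Geometric: P(X=2) = (1-p)^(k-1)×p = (2/11)^1×9/11 = 18/121

P(X=2) = 18/121 ≈ 14.88%


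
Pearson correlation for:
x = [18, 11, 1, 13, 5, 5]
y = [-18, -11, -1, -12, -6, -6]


n=6, Σx=53, Σy=-54, Σxy=-662, Σx²=665, Σy²=662
r = (6×(-662) - 53×(-54))/√((6×665 - 53²)(6×662 - (-54)²))
= -1110/√(1181×1056) = -1110/√1247136 ≈ -1110/1116.7524 ≈ -0.9940

r ≈ -0.9940


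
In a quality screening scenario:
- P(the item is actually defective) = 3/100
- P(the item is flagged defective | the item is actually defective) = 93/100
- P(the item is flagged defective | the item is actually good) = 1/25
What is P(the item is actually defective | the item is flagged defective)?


Using Bayes' theorem:
P(A|B) = P(B|A)·P(A) / P(B)

P(the item is flagged defective) = 93/100 × 3/100 + 1/25 × 97/100
= 279/10000 + 97/2500 = 667/10000

P(the item is actually defective|the item is flagged defective) = (279/10000) / (667/10000) = 279/667

P(the item is actually defective|the item is flagged defective) = 279/667 ≈ 41.83%


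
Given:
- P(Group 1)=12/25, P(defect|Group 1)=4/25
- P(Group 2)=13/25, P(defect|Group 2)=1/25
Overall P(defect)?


P(B) = Σ P(B|Aᵢ)×P(Aᵢ)
  4/25×12/25 = 48/625
  1/25×13/25 = 13/625
Sum = 61/625

P(defect) = 61/625 ≈ 9.76%


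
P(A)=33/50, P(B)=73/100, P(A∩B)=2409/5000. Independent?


P(A)×P(B) = 2409/5000
P(A∩B) = 2409/5000
Equal ✓ → Independent

Yes, independent


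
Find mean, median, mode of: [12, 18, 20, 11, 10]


Sorted: [10, 11, 12, 18, 20]
Mean = 71/5
Median = 12
Freq: {12: 1, 18: 1, 20: 1, 11: 1, 10: 1}
Mode: No mode

Mean=71/5, Median=12, Mode=No mode


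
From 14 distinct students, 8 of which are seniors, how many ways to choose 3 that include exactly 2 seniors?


Choose 2 of the 8 seniors and 1 of the other 6 students:
C(8,2)×C(6,1) = 28×6 = 168

168


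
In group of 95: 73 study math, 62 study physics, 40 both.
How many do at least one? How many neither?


|A∪B| = 73+62-40 = 95
Neither = 95-95 = 0

At least one: 95; Neither: 0


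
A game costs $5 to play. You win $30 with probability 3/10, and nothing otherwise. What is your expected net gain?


E[gain] = (30-5)×3/10 + (-5)×7/10
= 15/2 - 7/2 = 4

Expected net gain = $4 ≈ $4.00


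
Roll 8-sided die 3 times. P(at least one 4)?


P(no 4)^3 = (7/8)^3 = 343/512
P(≥1) = 1 - 343/512 = 169/512

P = 169/512 ≈ 33.01%


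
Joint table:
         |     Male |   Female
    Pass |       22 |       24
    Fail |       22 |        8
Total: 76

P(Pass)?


P(Pass) = (22+24)/76 = 46/76 = 23/38

P(Pass) = 23/38 ≈ 60.53%


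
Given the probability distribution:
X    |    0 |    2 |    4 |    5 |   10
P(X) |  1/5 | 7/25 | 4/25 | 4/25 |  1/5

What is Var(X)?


E[X] = 4
E[X²] = 692/25
Var(X) = E[X²] - (E[X])² = 692/25 - 16 = 292/25

Var(X) = 292/25 ≈ 11.6800


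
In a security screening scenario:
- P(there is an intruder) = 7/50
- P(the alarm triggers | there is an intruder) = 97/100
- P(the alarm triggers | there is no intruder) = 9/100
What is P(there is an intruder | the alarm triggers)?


Using Bayes' theorem:
P(A|B) = P(B|A)·P(A) / P(B)

P(the alarm triggers) = 97/100 × 7/50 + 9/100 × 43/50
= 679/5000 + 387/5000 = 533/2500

P(there is an intruder|the alarm triggers) = (679/5000) / (533/2500) = 679/1066

P(there is an intruder|the alarm triggers) = 679/1066 ≈ 63.70%


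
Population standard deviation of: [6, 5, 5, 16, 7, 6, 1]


Mean = 46/7
  (6-46/7)²=16/49
  (5-46/7)²=121/49
  (5-46/7)²=121/49
  (16-46/7)²=4356/49
  (7-46/7)²=9/49
  (6-46/7)²=16/49
  (1-46/7)²=1521/49
Σ(x-μ)² = 880/7
σ² = (880/7)/7 = 880/49

σ = √(880/49) ≈ 4.2378


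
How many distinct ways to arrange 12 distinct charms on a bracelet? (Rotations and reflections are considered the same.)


Free circular arrangements: rotations and reflections both identified.
(n-1)!/2 = 11!/2 = 39916800/2 = 19958400

19958400


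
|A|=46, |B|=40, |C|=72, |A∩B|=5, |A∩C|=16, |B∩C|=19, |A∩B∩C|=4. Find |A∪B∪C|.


|A∪B∪C| = 46+40+72-5-16-19+4 = 122

|A∪B∪C| = 122


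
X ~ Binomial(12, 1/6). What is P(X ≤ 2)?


P(X ≤ 2) = Σ P(X=i) for i=0..2
P(X=0) = 244140625/2176782336
P(X=1) = 48828125/181398528
P(X=2) = 107421875/362797056
Sum = 1474609375/2176782336

P(X ≤ 2) = 1474609375/2176782336 ≈ 67.74%


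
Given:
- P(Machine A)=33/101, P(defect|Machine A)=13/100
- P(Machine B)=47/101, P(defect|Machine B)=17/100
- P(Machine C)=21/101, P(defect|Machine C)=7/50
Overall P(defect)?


P(B) = Σ P(B|Aᵢ)×P(Aᵢ)
  13/100×33/101 = 429/10100
  17/100×47/101 = 799/10100
  7/50×21/101 = 147/5050
Sum = 761/5050

P(defect) = 761/5050 ≈ 15.07%


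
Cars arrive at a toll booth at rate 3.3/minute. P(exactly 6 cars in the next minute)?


Poisson(λ=3.3): P(X=6) = e^(-λ)×λ^k/k!
= e^(-3.3) × 3.3^6 / 6!
≈ 0.0368831674 × 1291.467969 / 720 ≈ 0.066158

P(X=6) ≈ 0.066158 ≈ 6.62%


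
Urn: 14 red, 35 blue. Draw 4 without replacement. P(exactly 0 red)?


Hypergeometric: C(14,0)×C(35,4)/C(49,4)
= 1×52360/211876 = 1870/7567

P(X=0) = 1870/7567 ≈ 24.71%


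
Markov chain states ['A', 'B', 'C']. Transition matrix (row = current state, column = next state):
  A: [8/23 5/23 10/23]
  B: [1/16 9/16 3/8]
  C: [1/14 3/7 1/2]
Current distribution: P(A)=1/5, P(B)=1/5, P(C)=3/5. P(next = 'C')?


P(next=C) = Σᵢ P(now=i)×P(i→C)
= 1/5×10/23 + 1/5×3/8 + 3/5×1/2
= 2/23 + 3/40 + 3/10 = 85/184

P = 85/184 ≈ 0.4620


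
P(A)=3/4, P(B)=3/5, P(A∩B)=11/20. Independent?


P(A)×P(B) = 9/20
P(A∩B) = 11/20
Not equal → NOT independent

No, not independent


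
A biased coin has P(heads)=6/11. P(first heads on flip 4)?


Geometric: P(X=4) = (1-p)^(k-1)×p = (5/11)^3×6/11 = 750/14641

P(X=4) = 750/14641 ≈ 5.12%


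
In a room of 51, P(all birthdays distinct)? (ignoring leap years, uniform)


P(all different) = Π(365-i)/365 for i=0..50
= (365/365)×(364/365)×...×(315/365)
= 0.025568

P ≈ 0.0256 ≈ 2.56%


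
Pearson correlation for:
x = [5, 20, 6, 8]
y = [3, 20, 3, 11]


n=4, Σx=39, Σy=37, Σxy=521, Σx²=525, Σy²=539
r = (4×521 - 39×37)/√((4×525 - 39²)(4×539 - 37²))
= 641/√(579×787) = 641/√455673 ≈ 641/675.0356 ≈ 0.9496

r ≈ 0.9496


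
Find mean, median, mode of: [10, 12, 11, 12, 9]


Sorted: [9, 10, 11, 12, 12]
Mean = 54/5
Median = 11
Freq: {10: 1, 12: 2, 11: 1, 9: 1}
Mode: [12]

Mean=54/5, Median=11, Mode=12


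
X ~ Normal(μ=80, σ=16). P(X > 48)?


z = (48-80)/16 = -2.0
P(X > 48) = 1 - P(Z ≤ -2.0) = 1 - 0.0228 = 0.9772

P(X > 48) ≈ 0.9772


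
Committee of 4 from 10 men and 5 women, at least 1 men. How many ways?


Count by #men:
  1M,3W: C(10,1)×C(5,3)=100
  2M,2W: C(10,2)×C(5,2)=450
  3M,1W: C(10,3)×C(5,1)=600
  4M,0W: C(10,4)×C(5,0)=210
Total = 1360

1360


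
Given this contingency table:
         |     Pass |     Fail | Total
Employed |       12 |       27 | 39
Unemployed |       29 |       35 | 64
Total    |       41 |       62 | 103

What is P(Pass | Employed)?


P(Pass | Employed) = 12/(12+27) = 12/39 = 4/13

P(Pass|Employed) = 4/13 ≈ 30.77%


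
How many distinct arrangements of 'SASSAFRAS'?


Letters: 9, freq: {'S': 4, 'A': 3, 'F': 1, 'R': 1}
9!/(4!×3!×1!×1!) = 362880/144 = 2520

2520


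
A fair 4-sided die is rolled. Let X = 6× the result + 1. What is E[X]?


E[die] = (1+4)/2 = 5/2
E[X] = 6×5/2 + 1 = 16

E[X] = 16


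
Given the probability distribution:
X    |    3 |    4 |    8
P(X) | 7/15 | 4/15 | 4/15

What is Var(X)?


E[X] = 23/5
E[X²] = 383/15
Var(X) = E[X²] - (E[X])² = 383/15 - 529/25 = 328/75

Var(X) = 328/75 ≈ 4.3733


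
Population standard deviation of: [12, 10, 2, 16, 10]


Mean = 50/5 = 10
  (12-10)²=4
  (10-10)²=0
  (2-10)²=64
  (16-10)²=36
  (10-10)²=0
Σ(x-μ)² = 104
σ² = 104/5

σ = √(104/5) ≈ 4.5607


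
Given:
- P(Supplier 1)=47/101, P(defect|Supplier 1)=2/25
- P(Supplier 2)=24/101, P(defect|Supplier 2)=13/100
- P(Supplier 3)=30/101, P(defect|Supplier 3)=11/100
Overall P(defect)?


P(B) = Σ P(B|Aᵢ)×P(Aᵢ)
  2/25×47/101 = 94/2525
  13/100×24/101 = 78/2525
  11/100×30/101 = 33/1010
Sum = 509/5050

P(defect) = 509/5050 ≈ 10.08%


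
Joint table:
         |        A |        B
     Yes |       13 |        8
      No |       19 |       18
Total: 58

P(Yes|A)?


P(Yes|A) = 13/(13+19) = 13/32

P = 13/32 ≈ 40.62%


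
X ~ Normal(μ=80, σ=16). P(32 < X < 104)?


z₁=(32-80)/16=-3.0, z₂=(104-80)/16=1.5
P = Φ(1.5) - Φ(-3.0) = 0.933193 - 0.001350 = 0.931843 ≈ 0.9318

P(32 < X < 104) ≈ 0.9318


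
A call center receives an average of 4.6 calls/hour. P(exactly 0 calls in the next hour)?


Poisson(λ=4.6): P(X=0) = e^(-λ)×λ^k/k!
= e^(-4.6) × 4.6^0 / 0!
≈ 0.01005183574 × 1 / 1 ≈ 0.010052

P(X=0) ≈ 0.010052 ≈ 1.01%


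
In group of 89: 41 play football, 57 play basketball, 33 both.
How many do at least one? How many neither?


|A∪B| = 41+57-33 = 65
Neither = 89-65 = 24

At least one: 65; Neither: 24


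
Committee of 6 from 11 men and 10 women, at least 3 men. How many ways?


Count by #men:
  3M,3W: C(11,3)×C(10,3)=19800
  4M,2W: C(11,4)×C(10,2)=14850
  5M,1W: C(11,5)×C(10,1)=4620
  6M,0W: C(11,6)×C(10,0)=462
Total = 39732

39732


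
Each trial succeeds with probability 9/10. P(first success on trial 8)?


Geometric: P(X=8) = (1-p)^(k-1)×p = (1/10)^7×9/10 = 9/100000000

P(X=8) = 9/100000000 ≈ 0.00%


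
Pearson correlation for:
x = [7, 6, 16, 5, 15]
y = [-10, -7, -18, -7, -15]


n=5, Σx=49, Σy=-57, Σxy=-660, Σx²=591, Σy²=747
r = (5×(-660) - 49×(-57))/√((5×591 - 49²)(5×747 - (-57)²))
= -507/√(554×486) = -507/√269244 ≈ -507/518.8873 ≈ -0.9771

r ≈ -0.9771


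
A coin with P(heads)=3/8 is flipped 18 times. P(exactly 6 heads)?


Binomial: P(X=6) = C(18,6)×p^6×(1-p)^12
= 18564 × 729/262144 × 244140625/68719476736 = 825998291015625/4503599627370496

P(X=6) = 825998291015625/4503599627370496 ≈ 18.34%


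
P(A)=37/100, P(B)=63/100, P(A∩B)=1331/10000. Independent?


P(A)×P(B) = 2331/10000
P(A∩B) = 1331/10000
Not equal → NOT independent

No, not independent


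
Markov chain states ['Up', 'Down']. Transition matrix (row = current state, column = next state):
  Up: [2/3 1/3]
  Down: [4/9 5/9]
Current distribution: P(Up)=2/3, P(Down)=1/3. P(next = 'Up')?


P(next=Up) = Σᵢ P(now=i)×P(i→Up)
= 2/3×2/3 + 1/3×4/9
= 4/9 + 4/27 = 16/27

P = 16/27 ≈ 0.5926


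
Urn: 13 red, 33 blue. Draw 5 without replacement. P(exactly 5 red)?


Hypergeometric: C(13,5)×C(33,0)/C(46,5)
= 1287×1/1370754 = 13/13846

P(X=5) = 13/13846 ≈ 0.09%


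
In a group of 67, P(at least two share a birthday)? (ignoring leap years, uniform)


P(all different) = Π(365-i)/365 for i=0..66
= 0.001560
P(match) = 1 - 0.001560 = 0.998440

P ≈ 0.9984 ≈ 99.84%


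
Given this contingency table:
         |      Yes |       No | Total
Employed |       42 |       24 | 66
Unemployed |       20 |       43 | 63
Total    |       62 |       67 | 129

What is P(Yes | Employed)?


P(Yes | Employed) = 42/(42+24) = 42/66 = 7/11

P(Yes|Employed) = 7/11 ≈ 63.64%


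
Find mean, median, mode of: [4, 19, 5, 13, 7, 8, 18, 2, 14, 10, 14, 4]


Sorted: [2, 4, 4, 5, 7, 8, 10, 13, 14, 14, 18, 19]
Mean = 118/12 = 59/6
Median = 9
Freq: {4: 2, 19: 1, 5: 1, 13: 1, 7: 1, 8: 1, 18: 1, 2: 1, 14: 2, 10: 1}
Mode: [4, 14]

Mean=59/6, Median=9, Mode=[4, 14]


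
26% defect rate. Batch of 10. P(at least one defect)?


P(all good) = (37/50)^10 = 4808584372417849/97656250000000000
P(≥1 defect) = 92847665627582151/97656250000000000

P = 92847665627582151/97656250000000000 ≈ 95.08%


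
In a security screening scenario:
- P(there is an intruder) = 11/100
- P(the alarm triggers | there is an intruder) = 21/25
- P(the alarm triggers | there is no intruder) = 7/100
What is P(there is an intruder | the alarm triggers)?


Using Bayes' theorem:
P(A|B) = P(B|A)·P(A) / P(B)

P(the alarm triggers) = 21/25 × 11/100 + 7/100 × 89/100
= 231/2500 + 623/10000 = 1547/10000

P(there is an intruder|the alarm triggers) = (231/2500) / (1547/10000) = 132/221

P(there is an intruder|the alarm triggers) = 132/221 ≈ 59.73%


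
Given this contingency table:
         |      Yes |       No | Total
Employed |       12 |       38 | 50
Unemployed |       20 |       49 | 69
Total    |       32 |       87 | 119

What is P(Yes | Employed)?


P(Yes | Employed) = 12/(12+38) = 12/50 = 6/25

P(Yes|Employed) = 6/25 ≈ 24.00%


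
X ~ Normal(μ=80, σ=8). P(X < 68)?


z = (68-80)/8 = -1.5
P(Z < -1.5) = 0.0668

P(X < 68) ≈ 0.0668


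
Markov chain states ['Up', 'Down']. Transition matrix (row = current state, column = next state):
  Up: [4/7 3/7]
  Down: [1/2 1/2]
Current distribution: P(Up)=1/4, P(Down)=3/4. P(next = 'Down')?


P(next=Down) = Σᵢ P(now=i)×P(i→Down)
= 1/4×3/7 + 3/4×1/2
= 3/28 + 3/8 = 27/56

P = 27/56 ≈ 0.4821


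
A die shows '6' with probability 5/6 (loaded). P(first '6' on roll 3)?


Geometric: P(X=3) = (1-p)^(k-1)×p = (1/6)^2×5/6 = 5/216

P(X=3) = 5/216 ≈ 2.31%


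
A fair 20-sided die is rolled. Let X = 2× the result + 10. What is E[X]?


E[die] = (1+20)/2 = 21/2
E[X] = 2×21/2 + 10 = 31

E[X] = 31


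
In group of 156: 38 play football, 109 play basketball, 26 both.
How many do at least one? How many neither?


|A∪B| = 38+109-26 = 121
Neither = 156-121 = 35

At least one: 121; Neither: 35


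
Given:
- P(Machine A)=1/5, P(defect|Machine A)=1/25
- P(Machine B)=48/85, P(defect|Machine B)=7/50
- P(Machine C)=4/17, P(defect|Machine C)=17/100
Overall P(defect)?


P(B) = Σ P(B|Aᵢ)×P(Aᵢ)
  1/25×1/5 = 1/125
  7/50×48/85 = 168/2125
  17/100×4/17 = 1/25
Sum = 54/425

P(defect) = 54/425 ≈ 12.71%


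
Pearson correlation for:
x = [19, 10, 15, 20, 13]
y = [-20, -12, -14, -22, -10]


n=5, Σx=77, Σy=-78, Σxy=-1280, Σx²=1255, Σy²=1324
r = (5×(-1280) - 77×(-78))/√((5×1255 - 77²)(5×1324 - (-78)²))
= -394/√(346×536) = -394/√185456 ≈ -394/430.6460 ≈ -0.9149

r ≈ -0.9149


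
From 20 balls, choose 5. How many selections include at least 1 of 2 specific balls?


Complement: C(20,5) - C(18,5) = 15504 - 8568 = 6936

6936


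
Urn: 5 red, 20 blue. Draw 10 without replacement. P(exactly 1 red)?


Hypergeometric: C(5,1)×C(20,9)/C(25,10)
= 5×167960/3268760 = 65/253

P(X=1) = 65/253 ≈ 25.69%


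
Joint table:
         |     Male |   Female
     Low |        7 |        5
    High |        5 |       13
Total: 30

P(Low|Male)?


P(Low|Male) = 7/(7+5) = 7/12

P = 7/12 ≈ 58.33%


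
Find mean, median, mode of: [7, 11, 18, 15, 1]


Sorted: [1, 7, 11, 15, 18]
Mean = 52/5
Median = 11
Freq: {7: 1, 11: 1, 18: 1, 15: 1, 1: 1}
Mode: No mode

Mean=52/5, Median=11, Mode=No mode


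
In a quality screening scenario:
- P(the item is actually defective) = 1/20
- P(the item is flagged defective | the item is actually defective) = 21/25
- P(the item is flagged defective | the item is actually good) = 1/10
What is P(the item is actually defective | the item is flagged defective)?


Using Bayes' theorem:
P(A|B) = P(B|A)·P(A) / P(B)

P(the item is flagged defective) = 21/25 × 1/20 + 1/10 × 19/20
= 21/500 + 19/200 = 137/1000

P(the item is actually defective|the item is flagged defective) = (21/500) / (137/1000) = 42/137

P(the item is actually defective|the item is flagged defective) = 42/137 ≈ 30.66%


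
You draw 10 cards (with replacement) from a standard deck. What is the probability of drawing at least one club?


P(not a club) = 39/52 = 3/4
P(none in 10 draws) = (3/4)^10 = 59049/1048576
P(≥1 club) = 1 - 59049/1048576 = 989527/1048576

P = 989527/1048576 ≈ 94.37%


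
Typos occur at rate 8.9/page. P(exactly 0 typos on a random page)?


Poisson(λ=8.9): P(X=0) = e^(-λ)×λ^k/k!
= e^(-8.9) × 8.9^0 / 0!
≈ 0.0001363889265 × 1 / 1 ≈ 0.000136

P(X=0) ≈ 0.000136 ≈ 0.01%


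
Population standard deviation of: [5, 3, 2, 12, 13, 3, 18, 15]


Mean = 71/8
  (5-71/8)²=961/64
  (3-71/8)²=2209/64
  (2-71/8)²=3025/64
  (12-71/8)²=625/64
  (13-71/8)²=1089/64
  (3-71/8)²=2209/64
  (18-71/8)²=5329/64
  (15-71/8)²=2401/64
Σ(x-μ)² = 2231/8
σ² = (2231/8)/8 = 2231/64

σ = √(2231/64) ≈ 5.9042
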